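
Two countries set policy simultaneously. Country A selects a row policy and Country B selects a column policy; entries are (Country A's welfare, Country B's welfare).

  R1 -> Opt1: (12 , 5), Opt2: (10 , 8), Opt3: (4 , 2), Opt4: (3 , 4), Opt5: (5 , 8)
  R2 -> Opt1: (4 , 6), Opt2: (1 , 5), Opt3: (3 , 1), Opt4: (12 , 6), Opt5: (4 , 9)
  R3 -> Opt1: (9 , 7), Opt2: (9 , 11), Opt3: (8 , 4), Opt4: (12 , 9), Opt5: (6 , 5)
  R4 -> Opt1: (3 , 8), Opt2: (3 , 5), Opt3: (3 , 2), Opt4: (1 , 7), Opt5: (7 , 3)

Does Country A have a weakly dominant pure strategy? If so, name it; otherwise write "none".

none

R1 fails to dominate R2 at Opt4 (3<12).
R2 fails to dominate R1 at Opt1 (4<12).
R3 fails to dominate R1 at Opt1 (9<12).
R4 fails to dominate R1 at Opt1 (3<12).
No single strategy dominates all the others.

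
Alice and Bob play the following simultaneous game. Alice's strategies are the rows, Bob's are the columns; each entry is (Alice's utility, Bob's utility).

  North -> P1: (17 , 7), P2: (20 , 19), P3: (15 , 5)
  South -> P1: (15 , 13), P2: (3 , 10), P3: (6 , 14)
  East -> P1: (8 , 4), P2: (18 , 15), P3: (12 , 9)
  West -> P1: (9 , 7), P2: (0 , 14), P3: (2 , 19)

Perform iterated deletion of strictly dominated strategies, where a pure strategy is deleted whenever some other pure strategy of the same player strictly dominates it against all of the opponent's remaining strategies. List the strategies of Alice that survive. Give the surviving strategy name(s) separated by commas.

Alice's strategy South is strictly dominated by North (P1: 17>15, P2: 20>3, P3: 15>6) and is removed.
Row East is eliminated: North beats it against every remaining column (P1: 17>8, P2: 20>18, P3: 15>12).
Alice's strategy West is strictly dominated by North (P1: 17>9, P2: 20>0, P3: 15>2) and is removed.
Column P1 is eliminated: P2 beats it against every remaining row (North: 19>7).
Column P3 is eliminated: P2 beats it against every remaining row (North: 19>5).
Among the remaining strategies, none is strictly dominated by another pure strategy of the same player, so the elimination stops.
Surviving strategies — Alice: {North}; Bob: {P2}.

North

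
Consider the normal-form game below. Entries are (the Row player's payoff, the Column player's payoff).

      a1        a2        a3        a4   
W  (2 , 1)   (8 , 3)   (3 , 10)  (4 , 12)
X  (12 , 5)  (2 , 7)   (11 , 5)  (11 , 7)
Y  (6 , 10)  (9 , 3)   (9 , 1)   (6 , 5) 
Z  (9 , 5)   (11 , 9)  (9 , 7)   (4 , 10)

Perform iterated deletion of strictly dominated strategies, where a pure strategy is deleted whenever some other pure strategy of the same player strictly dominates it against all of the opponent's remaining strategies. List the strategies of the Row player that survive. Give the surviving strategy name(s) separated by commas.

X, Y, Z

The Row player's strategy W is strictly dominated by Y (a1: 6>2, a2: 9>8, a3: 9>3, a4: 6>4) and is removed.
For the Column player, a2 strictly dominates a3 on the remaining rows (X: 7>5, Y: 3>1, Z: 9>7); eliminate a3.
Among the remaining strategies, none is strictly dominated by another pure strategy of the same player, so the elimination stops.
Surviving strategies — the Row player: {X, Y, Z}; the Column player: {a1, a2, a4}.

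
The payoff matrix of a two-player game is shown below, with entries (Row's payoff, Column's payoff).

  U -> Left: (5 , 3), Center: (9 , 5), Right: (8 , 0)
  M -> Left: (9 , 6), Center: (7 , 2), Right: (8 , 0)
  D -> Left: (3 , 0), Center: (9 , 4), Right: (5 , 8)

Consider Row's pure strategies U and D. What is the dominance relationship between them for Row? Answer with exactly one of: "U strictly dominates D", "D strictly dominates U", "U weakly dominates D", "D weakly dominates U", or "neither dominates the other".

U weakly dominates D

Compare U to D across each opponent action: Left: 5>3, Center: 9=9, Right: 8>5.
U is at least as good everywhere and strictly better somewhere (tied only at Center), so U weakly but not strictly dominates D.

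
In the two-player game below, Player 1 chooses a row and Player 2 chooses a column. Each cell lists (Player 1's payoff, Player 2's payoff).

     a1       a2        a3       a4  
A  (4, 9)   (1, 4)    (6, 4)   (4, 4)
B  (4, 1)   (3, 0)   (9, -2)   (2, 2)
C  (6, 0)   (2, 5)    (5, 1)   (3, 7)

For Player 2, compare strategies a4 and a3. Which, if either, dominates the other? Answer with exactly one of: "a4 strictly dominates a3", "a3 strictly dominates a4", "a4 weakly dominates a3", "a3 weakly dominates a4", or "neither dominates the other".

a4 weakly dominates a3

Compare a4 to a3 across every action of Player 1: A: 4=4, B: 2>-2, C: 7>1.
a4 is at least as good everywhere and strictly better somewhere (tied only at A), so a4 weakly but not strictly dominates a3.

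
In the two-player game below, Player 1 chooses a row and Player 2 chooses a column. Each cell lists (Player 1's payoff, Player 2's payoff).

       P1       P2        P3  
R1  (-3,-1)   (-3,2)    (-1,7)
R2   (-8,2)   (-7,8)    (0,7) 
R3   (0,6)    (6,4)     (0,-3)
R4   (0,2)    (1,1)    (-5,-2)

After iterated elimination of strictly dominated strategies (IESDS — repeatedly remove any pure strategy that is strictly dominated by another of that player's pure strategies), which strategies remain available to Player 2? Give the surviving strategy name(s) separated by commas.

For Player 1, R3 strictly dominates R1 on the remaining columns (P1: 0>-3, P2: 6>-3, P3: 0>-1); eliminate R1.
Column P3 is eliminated: P2 beats it against every remaining row (R2: 8>7, R3: 4>-3, R4: 1>-2).
Player 1's strategy R2 is strictly dominated by R3 (P1: 0>-8, P2: 6>-7) and is removed.
Column P2 is eliminated: P1 beats it against every remaining row (R3: 6>4, R4: 2>1).
Among the remaining strategies, none is strictly dominated by another pure strategy of the same player, so the elimination stops.
Surviving strategies — Player 1: {R3, R4}; Player 2: {P1}.

P1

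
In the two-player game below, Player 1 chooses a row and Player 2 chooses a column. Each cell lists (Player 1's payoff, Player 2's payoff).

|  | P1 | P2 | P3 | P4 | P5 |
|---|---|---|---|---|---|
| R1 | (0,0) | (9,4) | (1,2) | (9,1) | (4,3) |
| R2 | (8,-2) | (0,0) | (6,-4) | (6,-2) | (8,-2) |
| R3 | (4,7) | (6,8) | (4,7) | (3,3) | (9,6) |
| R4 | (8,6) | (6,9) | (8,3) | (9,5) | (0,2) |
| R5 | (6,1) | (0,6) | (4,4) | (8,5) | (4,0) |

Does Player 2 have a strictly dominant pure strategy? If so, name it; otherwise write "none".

P2

P2 vs P1: R1: 4>0, R2: 0>-2, R3: 8>7, R4: 9>6, R5: 6>1.
P2 vs P3: R1: 4>2, R2: 0>-4, R3: 8>7, R4: 9>3, R5: 6>4.
P2 vs P4: R1: 4>1, R2: 0>-2, R3: 8>3, R4: 9>5, R5: 6>5.
P2 vs P5: R1: 4>3, R2: 0>-2, R3: 8>6, R4: 9>2, R5: 6>0.
P2 strictly beats every other strategy against every opponent action, so it is strictly dominant.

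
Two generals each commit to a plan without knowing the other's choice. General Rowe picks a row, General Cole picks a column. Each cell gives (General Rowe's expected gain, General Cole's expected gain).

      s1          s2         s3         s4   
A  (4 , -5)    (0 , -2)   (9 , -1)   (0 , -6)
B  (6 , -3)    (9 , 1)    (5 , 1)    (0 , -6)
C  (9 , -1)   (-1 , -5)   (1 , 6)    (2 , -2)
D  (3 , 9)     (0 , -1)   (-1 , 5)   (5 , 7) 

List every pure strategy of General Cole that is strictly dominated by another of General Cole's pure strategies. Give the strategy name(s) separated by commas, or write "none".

s1 is not dominated — it holds its own against s2 at C (-1>-5); s3 at D (9>5); s4 at A (-5>-6).
Nothing dominates s2: s1 at A (-2>-5); s3 at B (1=1); s4 at A (-2>-6).
s3: no other strategy beats it everywhere (s1 at A (-1>-5); s2 at A (-1>-2); s4 at A (-1>-6)).
s4: dominated, since s1 does at least as well everywhere (A: -5>-6, B: -3>-6, C: -1>-2, D: 9>7).

s4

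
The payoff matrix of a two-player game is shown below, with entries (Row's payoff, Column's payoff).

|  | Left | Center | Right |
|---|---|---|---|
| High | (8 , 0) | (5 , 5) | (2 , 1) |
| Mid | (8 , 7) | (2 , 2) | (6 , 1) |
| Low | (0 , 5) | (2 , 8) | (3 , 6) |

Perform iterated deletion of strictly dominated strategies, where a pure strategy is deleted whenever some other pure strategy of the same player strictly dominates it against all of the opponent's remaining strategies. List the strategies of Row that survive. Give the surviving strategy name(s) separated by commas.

Column Right is eliminated: Center beats it against every remaining row (High: 5>1, Mid: 2>1, Low: 8>6).
Row Low is eliminated: High beats it against every remaining column (Left: 8>0, Center: 5>2).
Among the remaining strategies, none is strictly dominated by another pure strategy of the same player, so the elimination stops.
Surviving strategies — Row: {High, Mid}; Column: {Left, Center}.

High, Mid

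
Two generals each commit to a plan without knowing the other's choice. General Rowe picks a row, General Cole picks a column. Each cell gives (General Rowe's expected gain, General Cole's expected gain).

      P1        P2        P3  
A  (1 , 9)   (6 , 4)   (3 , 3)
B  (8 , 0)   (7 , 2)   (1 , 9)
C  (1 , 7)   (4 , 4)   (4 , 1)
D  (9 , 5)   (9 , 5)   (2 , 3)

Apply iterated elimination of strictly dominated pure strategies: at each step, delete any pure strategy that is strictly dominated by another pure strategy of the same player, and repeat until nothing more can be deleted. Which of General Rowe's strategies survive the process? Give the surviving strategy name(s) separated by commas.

D

For General Rowe, D strictly dominates B on the remaining columns (P1: 9>8, P2: 9>7, P3: 2>1); eliminate B.
General Cole's strategy P3 is strictly dominated by P1 (A: 9>3, C: 7>1, D: 5>3) and is removed.
Row A is eliminated: D beats it against every remaining column (P1: 9>1, P2: 9>6).
For General Rowe, D strictly dominates C on the remaining columns (P1: 9>1, P2: 9>4); eliminate C.
Among the remaining strategies, none is strictly dominated by another pure strategy of the same player, so the elimination stops.
Surviving strategies — General Rowe: {D}; General Cole: {P1, P2}.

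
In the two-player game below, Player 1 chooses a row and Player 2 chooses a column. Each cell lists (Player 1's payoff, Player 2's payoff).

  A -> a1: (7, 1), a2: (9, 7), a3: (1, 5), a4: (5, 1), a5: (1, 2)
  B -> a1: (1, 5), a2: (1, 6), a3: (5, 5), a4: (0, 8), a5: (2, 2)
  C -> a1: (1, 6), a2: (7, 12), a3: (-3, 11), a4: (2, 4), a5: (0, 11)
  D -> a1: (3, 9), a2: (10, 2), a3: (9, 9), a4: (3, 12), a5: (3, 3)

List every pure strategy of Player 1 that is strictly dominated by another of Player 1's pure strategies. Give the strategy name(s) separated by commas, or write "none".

B, C

A: no other strategy beats it everywhere (B at a1 (7>1); C at a1 (7>1); D at a1 (7>3)).
B: dominated, since D does at least as well everywhere (a1: 3>1, a2: 10>1, a3: 9>5, a4: 3>0, a5: 3>2).
C: dominated, since A does at least as well everywhere (a1: 7>1, a2: 9>7, a3: 1>-3, a4: 5>2, a5: 1>0).
Nothing dominates D: A at a2 (10>9); B at a1 (3>1); C at a1 (3>1).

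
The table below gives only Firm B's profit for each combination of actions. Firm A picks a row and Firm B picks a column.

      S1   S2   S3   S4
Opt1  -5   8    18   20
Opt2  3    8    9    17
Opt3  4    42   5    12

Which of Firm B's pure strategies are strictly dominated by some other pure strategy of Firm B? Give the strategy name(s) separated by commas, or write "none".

S1, S3

S1: dominated, since S2 does at least as well everywhere (Opt1: 8>-5, Opt2: 8>3, Opt3: 42>4).
Nothing dominates S2: S1 at Opt1 (8>-5); S3 at Opt3 (42>5); S4 at Opt3 (42>12).
S3: dominated, since S4 does at least as well everywhere (Opt1: 20>18, Opt2: 17>9, Opt3: 12>5).
Nothing dominates S4: S1 at Opt1 (20>-5); S2 at Opt1 (20>8); S3 at Opt1 (20>18).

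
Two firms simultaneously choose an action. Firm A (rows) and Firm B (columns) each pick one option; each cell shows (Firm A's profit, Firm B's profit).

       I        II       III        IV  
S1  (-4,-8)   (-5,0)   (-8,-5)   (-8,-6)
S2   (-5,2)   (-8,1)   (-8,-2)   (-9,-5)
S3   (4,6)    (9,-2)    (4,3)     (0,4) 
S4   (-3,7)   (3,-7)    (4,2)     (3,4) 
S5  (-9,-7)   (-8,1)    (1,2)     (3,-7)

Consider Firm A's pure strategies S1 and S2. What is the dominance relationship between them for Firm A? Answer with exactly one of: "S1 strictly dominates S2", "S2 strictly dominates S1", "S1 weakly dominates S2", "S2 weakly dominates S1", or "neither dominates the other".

S1 weakly dominates S2

S1's payoffs vs S2's, by Firm B's action — I: -4>-5, II: -5>-8, III: -8=-8, IV: -8>-9.
S1 is at least as good everywhere and strictly better somewhere (tied only at III), so S1 weakly but not strictly dominates S2.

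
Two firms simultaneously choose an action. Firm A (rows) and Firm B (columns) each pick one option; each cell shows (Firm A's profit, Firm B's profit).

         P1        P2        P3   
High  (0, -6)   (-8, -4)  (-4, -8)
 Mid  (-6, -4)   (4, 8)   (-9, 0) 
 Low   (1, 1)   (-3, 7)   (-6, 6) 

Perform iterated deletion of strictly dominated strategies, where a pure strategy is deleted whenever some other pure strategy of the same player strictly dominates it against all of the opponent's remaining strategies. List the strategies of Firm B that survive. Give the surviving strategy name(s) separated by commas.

Firm B's strategy P1 is strictly dominated by P2 (High: -4>-6, Mid: 8>-4, Low: 7>1) and is removed.
Firm B's strategy P3 is strictly dominated by P2 (High: -4>-8, Mid: 8>0, Low: 7>6) and is removed.
Row High is eliminated: Mid beats it against every remaining column (P2: 4>-8).
For Firm A, Mid strictly dominates Low on the remaining columns (P2: 4>-3); eliminate Low.
Among the remaining strategies, none is strictly dominated by another pure strategy of the same player, so the elimination stops.
Surviving strategies — Firm A: {Mid}; Firm B: {P2}.

P2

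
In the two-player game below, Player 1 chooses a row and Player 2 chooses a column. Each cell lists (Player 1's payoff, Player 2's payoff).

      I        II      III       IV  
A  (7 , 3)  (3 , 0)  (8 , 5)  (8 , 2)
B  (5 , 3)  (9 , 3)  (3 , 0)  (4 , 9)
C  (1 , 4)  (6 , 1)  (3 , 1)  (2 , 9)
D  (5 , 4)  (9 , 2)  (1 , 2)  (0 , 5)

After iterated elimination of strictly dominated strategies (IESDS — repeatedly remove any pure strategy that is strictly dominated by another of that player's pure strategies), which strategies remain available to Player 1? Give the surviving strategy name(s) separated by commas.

For Player 2, IV strictly dominates II on the remaining rows (A: 2>0, B: 9>3, C: 9>1, D: 5>2); eliminate II.
For Player 1, A strictly dominates B on the remaining columns (I: 7>5, III: 8>3, IV: 8>4); eliminate B.
For Player 1, A strictly dominates C on the remaining columns (I: 7>1, III: 8>3, IV: 8>2); eliminate C.
For Player 1, A strictly dominates D on the remaining columns (I: 7>5, III: 8>1, IV: 8>0); eliminate D.
For Player 2, III strictly dominates I on the remaining rows (A: 5>3); eliminate I.
For Player 2, III strictly dominates IV on the remaining rows (A: 5>2); eliminate IV.
Among the remaining strategies, none is strictly dominated by another pure strategy of the same player, so the elimination stops.
Surviving strategies — Player 1: {A}; Player 2: {III}.

A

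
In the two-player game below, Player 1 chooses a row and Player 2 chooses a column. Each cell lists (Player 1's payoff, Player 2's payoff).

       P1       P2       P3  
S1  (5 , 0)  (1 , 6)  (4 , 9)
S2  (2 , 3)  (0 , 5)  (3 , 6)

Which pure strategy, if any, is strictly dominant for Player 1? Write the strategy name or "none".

S1

S1 vs S2: P1: 5>2, P2: 1>0, P3: 4>3.
S1 strictly beats every other strategy against every opponent action, so it is strictly dominant.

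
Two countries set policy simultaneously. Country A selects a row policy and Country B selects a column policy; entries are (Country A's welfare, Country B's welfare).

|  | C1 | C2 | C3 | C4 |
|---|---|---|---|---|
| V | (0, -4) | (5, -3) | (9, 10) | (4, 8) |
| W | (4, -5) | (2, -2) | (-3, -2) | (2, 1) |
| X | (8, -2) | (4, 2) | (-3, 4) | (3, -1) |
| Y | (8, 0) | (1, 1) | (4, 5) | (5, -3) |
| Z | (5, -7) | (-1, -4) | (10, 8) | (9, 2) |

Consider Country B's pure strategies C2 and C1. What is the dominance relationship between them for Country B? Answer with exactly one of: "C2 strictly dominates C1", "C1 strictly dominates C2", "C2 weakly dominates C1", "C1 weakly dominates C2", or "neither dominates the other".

C2 strictly dominates C1

Compare C2 to C1 across every action of Country A: V: -3>-4, W: -2>-5, X: 2>-2, Y: 1>0, Z: -4>-7.
Every comparison favours C2, so C2 strictly dominates C1.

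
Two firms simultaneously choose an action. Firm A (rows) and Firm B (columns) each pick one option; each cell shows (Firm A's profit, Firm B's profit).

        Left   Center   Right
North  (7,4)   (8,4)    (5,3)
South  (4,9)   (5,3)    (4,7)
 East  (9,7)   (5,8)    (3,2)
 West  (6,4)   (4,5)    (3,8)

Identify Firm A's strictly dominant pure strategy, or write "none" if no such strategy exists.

none

North fails to dominate East at Left (7<9).
South fails to dominate North at Left (4<7).
East fails to dominate North at Center (5<8).
West fails to dominate North at Left (6<7).
No single strategy dominates all the others.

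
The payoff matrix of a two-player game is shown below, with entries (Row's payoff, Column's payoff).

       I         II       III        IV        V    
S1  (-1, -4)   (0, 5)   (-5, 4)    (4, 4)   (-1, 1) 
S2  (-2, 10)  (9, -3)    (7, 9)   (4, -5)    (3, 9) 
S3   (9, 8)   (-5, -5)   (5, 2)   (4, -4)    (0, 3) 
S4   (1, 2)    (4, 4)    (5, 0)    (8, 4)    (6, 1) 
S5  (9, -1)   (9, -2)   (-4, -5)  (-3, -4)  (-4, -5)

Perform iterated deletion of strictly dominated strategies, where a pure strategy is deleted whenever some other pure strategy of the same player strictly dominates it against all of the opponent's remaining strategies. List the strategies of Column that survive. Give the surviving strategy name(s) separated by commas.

For Row, S4 strictly dominates S1 on the remaining columns (I: 1>-1, II: 4>0, III: 5>-5, IV: 8>4, V: 6>-1); eliminate S1.
Column III is eliminated: I beats it against every remaining row (S2: 10>9, S3: 8>2, S4: 2>0, S5: -1>-5).
For Column, I strictly dominates V on the remaining rows (S2: 10>9, S3: 8>3, S4: 2>1, S5: -1>-5); eliminate V.
Among the remaining strategies, none is strictly dominated by another pure strategy of the same player, so the elimination stops.
Surviving strategies — Row: {S2, S3, S4, S5}; Column: {I, II, IV}.

I, II, IV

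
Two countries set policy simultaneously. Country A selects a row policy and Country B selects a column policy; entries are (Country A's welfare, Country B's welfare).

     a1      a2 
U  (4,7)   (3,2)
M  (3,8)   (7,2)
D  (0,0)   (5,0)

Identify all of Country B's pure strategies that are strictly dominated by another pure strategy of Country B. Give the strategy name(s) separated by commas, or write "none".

none

a1: no other strategy beats it everywhere (a2 at U (7>2)).
a2 is not dominated — it holds its own against a1 at D (0=0).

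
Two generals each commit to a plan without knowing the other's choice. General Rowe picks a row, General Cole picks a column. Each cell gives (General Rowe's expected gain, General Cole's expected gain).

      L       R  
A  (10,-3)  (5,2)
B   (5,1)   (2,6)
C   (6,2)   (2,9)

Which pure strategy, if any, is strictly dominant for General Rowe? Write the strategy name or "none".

A vs B: L: 10>5, R: 5>2.
A vs C: L: 10>6, R: 5>2.
A strictly beats every other strategy against every opponent action, so it is strictly dominant.

A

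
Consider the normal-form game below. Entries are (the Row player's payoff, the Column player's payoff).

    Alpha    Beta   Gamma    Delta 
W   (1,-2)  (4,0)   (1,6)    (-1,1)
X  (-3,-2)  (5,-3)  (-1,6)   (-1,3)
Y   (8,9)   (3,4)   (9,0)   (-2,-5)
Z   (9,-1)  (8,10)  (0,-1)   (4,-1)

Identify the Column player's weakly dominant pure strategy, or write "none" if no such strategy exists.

Alpha fails to dominate Beta at W (-2<0).
Beta fails to dominate Alpha at X (-3<-2).
Gamma fails to dominate Alpha at Y (0<9).
Delta fails to dominate Alpha at Y (-5<9).
No single strategy dominates all the others.

none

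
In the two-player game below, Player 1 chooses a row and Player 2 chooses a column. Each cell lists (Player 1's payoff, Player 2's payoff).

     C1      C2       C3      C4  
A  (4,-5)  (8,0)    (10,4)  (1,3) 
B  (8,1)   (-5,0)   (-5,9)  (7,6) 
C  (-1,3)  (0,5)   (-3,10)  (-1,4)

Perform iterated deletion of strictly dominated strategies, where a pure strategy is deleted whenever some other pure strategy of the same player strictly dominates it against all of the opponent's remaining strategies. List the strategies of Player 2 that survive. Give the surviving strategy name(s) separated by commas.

C3

Player 1's strategy C is strictly dominated by A (C1: 4>-1, C2: 8>0, C3: 10>-3, C4: 1>-1) and is removed.
For Player 2, C3 strictly dominates C1 on the remaining rows (A: 4>-5, B: 9>1); eliminate C1.
Column C2 is eliminated: C3 beats it against every remaining row (A: 4>0, B: 9>0).
For Player 2, C3 strictly dominates C4 on the remaining rows (A: 4>3, B: 9>6); eliminate C4.
Player 1's strategy B is strictly dominated by A (C3: 10>-5) and is removed.
Among the remaining strategies, none is strictly dominated by another pure strategy of the same player, so the elimination stops.
Surviving strategies — Player 1: {A}; Player 2: {C3}.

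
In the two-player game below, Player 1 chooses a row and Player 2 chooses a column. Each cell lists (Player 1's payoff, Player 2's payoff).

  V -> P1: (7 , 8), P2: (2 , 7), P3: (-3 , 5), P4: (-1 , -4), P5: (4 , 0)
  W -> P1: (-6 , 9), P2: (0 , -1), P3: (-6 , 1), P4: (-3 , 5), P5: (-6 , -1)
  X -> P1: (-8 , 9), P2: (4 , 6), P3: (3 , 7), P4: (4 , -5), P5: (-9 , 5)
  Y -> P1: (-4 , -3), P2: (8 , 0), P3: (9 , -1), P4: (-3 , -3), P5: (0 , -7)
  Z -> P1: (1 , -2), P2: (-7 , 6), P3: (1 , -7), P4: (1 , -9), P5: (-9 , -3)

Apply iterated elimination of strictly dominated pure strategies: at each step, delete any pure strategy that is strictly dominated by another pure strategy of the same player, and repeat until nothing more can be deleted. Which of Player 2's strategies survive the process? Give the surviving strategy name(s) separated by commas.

Row W is eliminated: V beats it against every remaining column (P1: 7>-6, P2: 2>0, P3: -3>-6, P4: -1>-3, P5: 4>-6).
Column P4 is eliminated: P2 beats it against every remaining row (V: 7>-4, X: 6>-5, Y: 0>-3, Z: 6>-9).
Row X is eliminated: Y beats it against every remaining column (P1: -4>-8, P2: 8>4, P3: 9>3, P5: 0>-9).
Player 2's strategy P3 is strictly dominated by P2 (V: 7>5, Y: 0>-1, Z: 6>-7) and is removed.
Player 1's strategy Z is strictly dominated by V (P1: 7>1, P2: 2>-7, P5: 4>-9) and is removed.
Column P5 is eliminated: P1 beats it against every remaining row (V: 8>0, Y: -3>-7).
Among the remaining strategies, none is strictly dominated by another pure strategy of the same player, so the elimination stops.
Surviving strategies — Player 1: {V, Y}; Player 2: {P1, P2}.

P1, P2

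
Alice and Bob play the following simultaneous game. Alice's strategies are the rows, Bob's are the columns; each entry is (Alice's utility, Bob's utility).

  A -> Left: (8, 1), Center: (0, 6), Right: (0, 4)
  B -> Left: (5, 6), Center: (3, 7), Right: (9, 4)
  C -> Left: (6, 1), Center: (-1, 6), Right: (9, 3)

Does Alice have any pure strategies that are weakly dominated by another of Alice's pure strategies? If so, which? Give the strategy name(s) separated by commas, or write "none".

Nothing dominates A: B at Left (8>5); C at Left (8>6).
B: no other strategy beats it everywhere (A at Center (3>0); C at Center (3>-1)).
Nothing dominates C: A at Right (9>0); B at Left (6>5).

none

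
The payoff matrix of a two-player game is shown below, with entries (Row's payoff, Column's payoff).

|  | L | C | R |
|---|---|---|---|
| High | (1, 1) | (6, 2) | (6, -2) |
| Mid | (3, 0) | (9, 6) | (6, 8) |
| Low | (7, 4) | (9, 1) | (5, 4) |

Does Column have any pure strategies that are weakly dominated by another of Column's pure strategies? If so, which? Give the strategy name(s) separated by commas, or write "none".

L is not dominated — it holds its own against C at Low (4>1); R at High (1>-2).
C: no other strategy beats it everywhere (L at High (2>1); R at High (2>-2)).
Nothing dominates R: L at Mid (8>0); C at Mid (8>6).

none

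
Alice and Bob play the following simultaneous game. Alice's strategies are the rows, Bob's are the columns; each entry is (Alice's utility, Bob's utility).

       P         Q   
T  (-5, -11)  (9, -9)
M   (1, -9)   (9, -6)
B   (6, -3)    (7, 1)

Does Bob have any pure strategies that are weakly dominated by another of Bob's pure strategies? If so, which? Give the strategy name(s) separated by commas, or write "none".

P is weakly dominated by Q (T: -9>-11, M: -6>-9, B: 1>-3).
Nothing dominates Q: P at T (-9>-11).

P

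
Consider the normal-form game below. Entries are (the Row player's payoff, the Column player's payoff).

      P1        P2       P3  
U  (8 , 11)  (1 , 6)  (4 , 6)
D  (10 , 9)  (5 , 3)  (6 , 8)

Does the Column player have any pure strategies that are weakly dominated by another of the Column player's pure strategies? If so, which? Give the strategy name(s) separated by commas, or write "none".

P2, P3

P1: no other strategy beats it everywhere (P2 at U (11>6); P3 at U (11>6)).
P2: dominated, since P1 does at least as well everywhere (U: 11>6, D: 9>3).
P3 is weakly dominated by P1 (U: 11>6, D: 9>8).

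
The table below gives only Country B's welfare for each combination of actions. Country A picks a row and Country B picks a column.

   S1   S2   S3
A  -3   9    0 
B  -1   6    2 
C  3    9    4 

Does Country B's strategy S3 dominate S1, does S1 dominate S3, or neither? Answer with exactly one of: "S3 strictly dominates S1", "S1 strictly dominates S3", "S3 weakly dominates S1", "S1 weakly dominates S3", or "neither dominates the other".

S3 strictly dominates S1

Compare S3 to S1 across each opponent action: A: 0>-3, B: 2>-1, C: 4>3.
Every comparison favours S3, so S3 strictly dominates S1.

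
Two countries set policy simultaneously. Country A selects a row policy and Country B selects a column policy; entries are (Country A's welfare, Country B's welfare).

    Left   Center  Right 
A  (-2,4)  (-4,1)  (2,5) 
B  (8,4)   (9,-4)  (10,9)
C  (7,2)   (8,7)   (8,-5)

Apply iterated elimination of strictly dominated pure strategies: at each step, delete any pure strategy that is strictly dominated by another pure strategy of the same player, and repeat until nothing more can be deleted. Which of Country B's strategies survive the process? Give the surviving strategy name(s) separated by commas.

For Country A, B strictly dominates A on the remaining columns (Left: 8>-2, Center: 9>-4, Right: 10>2); eliminate A.
Row C is eliminated: B beats it against every remaining column (Left: 8>7, Center: 9>8, Right: 10>8).
Column Left is eliminated: Right beats it against every remaining row (B: 9>4).
Column Center is eliminated: Right beats it against every remaining row (B: 9>-4).
Among the remaining strategies, none is strictly dominated by another pure strategy of the same player, so the elimination stops.
Surviving strategies — Country A: {B}; Country B: {Right}.

Right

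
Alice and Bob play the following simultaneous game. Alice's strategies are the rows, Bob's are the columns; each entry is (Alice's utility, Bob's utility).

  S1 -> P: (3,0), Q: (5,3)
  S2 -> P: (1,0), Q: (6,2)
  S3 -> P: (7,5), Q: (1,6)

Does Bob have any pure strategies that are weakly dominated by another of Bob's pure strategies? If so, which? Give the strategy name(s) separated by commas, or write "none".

P: dominated, since Q does at least as well everywhere (S1: 3>0, S2: 2>0, S3: 6>5).
Nothing dominates Q: P at S1 (3>0).

P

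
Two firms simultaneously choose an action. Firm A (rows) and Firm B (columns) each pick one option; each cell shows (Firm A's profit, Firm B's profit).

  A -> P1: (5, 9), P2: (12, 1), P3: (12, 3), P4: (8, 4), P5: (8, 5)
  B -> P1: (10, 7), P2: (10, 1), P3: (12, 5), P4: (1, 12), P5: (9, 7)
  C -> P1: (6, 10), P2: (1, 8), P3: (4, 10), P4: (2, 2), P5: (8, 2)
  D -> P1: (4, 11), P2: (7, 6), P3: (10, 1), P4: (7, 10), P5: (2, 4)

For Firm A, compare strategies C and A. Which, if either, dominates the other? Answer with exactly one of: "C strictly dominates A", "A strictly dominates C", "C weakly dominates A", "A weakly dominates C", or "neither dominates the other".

C's payoffs vs A's, by Firm B's action — P1: 6>5, P2: 1<12, P3: 4<12, P4: 2<8, P5: 8=8.
C does better at P1 but worse at P2, P3, P4; neither strategy dominates the other.

neither dominates the other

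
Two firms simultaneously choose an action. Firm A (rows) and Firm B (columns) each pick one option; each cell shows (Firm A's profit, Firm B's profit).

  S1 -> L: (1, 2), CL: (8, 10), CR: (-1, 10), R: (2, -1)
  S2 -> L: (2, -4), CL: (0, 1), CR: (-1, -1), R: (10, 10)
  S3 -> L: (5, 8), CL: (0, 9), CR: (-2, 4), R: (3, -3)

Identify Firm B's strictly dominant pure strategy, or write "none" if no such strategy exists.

L fails to dominate CL at S1 (2<10).
CL fails to dominate CR at S1 (10=10).
CR fails to dominate L at S3 (4<8).
R fails to dominate L at S1 (-1<2).
No single strategy dominates all the others.

none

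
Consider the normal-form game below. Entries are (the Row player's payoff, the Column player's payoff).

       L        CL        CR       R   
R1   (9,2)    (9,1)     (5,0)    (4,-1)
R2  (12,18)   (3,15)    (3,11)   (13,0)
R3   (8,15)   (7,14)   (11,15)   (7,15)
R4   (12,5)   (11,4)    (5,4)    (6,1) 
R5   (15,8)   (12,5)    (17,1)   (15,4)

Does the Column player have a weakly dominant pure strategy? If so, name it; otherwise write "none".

L vs CL: R1: 2>1, R2: 18>15, R3: 15>14, R4: 5>4, R5: 8>5.
L vs CR: R1: 2>0, R2: 18>11, R3: 15=15, R4: 5>4, R5: 8>1.
L vs R: R1: 2>-1, R2: 18>0, R3: 15=15, R4: 5>1, R5: 8>4.
L is at least as good as every other strategy against every opponent action, so it is weakly dominant.

L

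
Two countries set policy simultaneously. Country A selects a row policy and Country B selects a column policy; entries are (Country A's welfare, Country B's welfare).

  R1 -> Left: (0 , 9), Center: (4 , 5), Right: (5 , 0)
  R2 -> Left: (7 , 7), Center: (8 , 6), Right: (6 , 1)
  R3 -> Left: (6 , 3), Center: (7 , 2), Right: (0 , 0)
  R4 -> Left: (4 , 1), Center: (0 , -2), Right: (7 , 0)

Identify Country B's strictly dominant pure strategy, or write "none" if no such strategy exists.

Left vs Center: R1: 9>5, R2: 7>6, R3: 3>2, R4: 1>-2.
Left vs Right: R1: 9>0, R2: 7>1, R3: 3>0, R4: 1>0.
Left strictly beats every other strategy against every opponent action, so it is strictly dominant.

Left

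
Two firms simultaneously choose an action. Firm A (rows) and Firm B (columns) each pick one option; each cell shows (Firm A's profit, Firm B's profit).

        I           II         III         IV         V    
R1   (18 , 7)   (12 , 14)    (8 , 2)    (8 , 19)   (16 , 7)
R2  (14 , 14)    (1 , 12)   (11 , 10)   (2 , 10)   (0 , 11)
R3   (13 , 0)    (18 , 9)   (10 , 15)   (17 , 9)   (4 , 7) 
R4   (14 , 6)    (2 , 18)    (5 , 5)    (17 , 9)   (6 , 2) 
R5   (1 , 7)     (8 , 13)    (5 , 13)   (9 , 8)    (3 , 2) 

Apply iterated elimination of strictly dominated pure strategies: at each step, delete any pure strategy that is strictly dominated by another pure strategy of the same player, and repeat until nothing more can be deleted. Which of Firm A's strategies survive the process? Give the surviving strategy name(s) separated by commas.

R1, R2, R3, R4

For Firm A, R3 strictly dominates R5 on the remaining columns (I: 13>1, II: 18>8, III: 10>5, IV: 17>9, V: 4>3); eliminate R5.
Column V is eliminated: II beats it against every remaining row (R1: 14>7, R2: 12>11, R3: 9>7, R4: 18>2).
Among the remaining strategies, none is strictly dominated by another pure strategy of the same player, so the elimination stops.
Surviving strategies — Firm A: {R1, R2, R3, R4}; Firm B: {I, II, III, IV}.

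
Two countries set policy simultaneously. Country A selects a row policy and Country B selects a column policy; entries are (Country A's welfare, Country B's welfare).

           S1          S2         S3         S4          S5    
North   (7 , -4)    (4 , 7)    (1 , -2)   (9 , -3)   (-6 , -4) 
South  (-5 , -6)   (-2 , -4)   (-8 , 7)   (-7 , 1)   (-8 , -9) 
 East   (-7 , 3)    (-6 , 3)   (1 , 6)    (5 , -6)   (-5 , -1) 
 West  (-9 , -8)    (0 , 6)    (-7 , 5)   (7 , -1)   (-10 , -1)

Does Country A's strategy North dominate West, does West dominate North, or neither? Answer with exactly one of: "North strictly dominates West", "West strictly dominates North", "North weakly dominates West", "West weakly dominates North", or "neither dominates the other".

North strictly dominates West

Compare North to West across each choice by Country B: S1: 7>-9, S2: 4>0, S3: 1>-7, S4: 9>7, S5: -6>-10.
North gives a strictly higher payoff against each choice by Country B, so North strictly dominates West.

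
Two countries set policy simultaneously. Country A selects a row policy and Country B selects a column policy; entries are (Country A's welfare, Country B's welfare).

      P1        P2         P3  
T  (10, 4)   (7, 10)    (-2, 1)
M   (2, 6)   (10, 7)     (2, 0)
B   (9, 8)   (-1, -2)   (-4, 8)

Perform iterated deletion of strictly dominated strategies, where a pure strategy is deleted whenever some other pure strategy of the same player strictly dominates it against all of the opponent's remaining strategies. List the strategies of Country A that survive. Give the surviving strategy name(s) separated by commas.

For Country A, T strictly dominates B on the remaining columns (P1: 10>9, P2: 7>-1, P3: -2>-4); eliminate B.
Country B's strategy P1 is strictly dominated by P2 (T: 10>4, M: 7>6) and is removed.
Row T is eliminated: M beats it against every remaining column (P2: 10>7, P3: 2>-2).
Country B's strategy P3 is strictly dominated by P2 (M: 7>0) and is removed.
Among the remaining strategies, none is strictly dominated by another pure strategy of the same player, so the elimination stops.
Surviving strategies — Country A: {M}; Country B: {P2}.

M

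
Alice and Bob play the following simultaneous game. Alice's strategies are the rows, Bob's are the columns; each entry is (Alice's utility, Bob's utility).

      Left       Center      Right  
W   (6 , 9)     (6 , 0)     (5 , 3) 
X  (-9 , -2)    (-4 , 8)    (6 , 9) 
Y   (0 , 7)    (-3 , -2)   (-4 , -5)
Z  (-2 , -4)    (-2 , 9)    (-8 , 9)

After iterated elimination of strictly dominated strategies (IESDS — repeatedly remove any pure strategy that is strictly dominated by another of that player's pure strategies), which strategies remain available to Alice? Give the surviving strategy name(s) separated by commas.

Alice's strategy Y is strictly dominated by W (Left: 6>0, Center: 6>-3, Right: 5>-4) and is removed.
Alice's strategy Z is strictly dominated by W (Left: 6>-2, Center: 6>-2, Right: 5>-8) and is removed.
Bob's strategy Center is strictly dominated by Right (W: 3>0, X: 9>8) and is removed.
Among the remaining strategies, none is strictly dominated by another pure strategy of the same player, so the elimination stops.
Surviving strategies — Alice: {W, X}; Bob: {Left, Right}.

W, X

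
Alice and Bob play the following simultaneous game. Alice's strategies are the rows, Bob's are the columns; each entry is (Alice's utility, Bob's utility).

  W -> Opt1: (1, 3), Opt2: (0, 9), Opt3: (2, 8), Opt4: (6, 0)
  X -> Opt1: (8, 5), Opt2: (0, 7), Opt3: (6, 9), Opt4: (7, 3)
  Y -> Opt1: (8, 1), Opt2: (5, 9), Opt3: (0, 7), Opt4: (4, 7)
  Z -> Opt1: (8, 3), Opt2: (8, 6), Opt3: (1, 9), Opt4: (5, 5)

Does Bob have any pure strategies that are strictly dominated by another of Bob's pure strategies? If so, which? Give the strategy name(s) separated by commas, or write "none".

Opt1 is strictly dominated by Opt2 (W: 9>3, X: 7>5, Y: 9>1, Z: 6>3).
Nothing dominates Opt2: Opt1 at W (9>3); Opt3 at W (9>8); Opt4 at W (9>0).
Opt3: no other strategy beats it everywhere (Opt1 at W (8>3); Opt2 at X (9>7); Opt4 at W (8>0)).
Opt4 is strictly dominated by Opt2 (W: 9>0, X: 7>3, Y: 9>7, Z: 6>5).

Opt1, Opt4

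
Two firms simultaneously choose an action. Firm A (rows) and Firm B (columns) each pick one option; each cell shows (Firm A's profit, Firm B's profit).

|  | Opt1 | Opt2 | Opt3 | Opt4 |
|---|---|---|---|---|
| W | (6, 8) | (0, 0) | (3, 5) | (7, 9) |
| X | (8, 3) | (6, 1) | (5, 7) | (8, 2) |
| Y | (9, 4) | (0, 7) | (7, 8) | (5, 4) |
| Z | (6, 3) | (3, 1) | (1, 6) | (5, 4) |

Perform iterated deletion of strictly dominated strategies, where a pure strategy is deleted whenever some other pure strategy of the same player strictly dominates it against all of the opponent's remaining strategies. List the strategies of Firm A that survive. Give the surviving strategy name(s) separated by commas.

Y

For Firm A, X strictly dominates W on the remaining columns (Opt1: 8>6, Opt2: 6>0, Opt3: 5>3, Opt4: 8>7); eliminate W.
For Firm A, X strictly dominates Z on the remaining columns (Opt1: 8>6, Opt2: 6>3, Opt3: 5>1, Opt4: 8>5); eliminate Z.
For Firm B, Opt3 strictly dominates Opt1 on the remaining rows (X: 7>3, Y: 8>4); eliminate Opt1.
Column Opt2 is eliminated: Opt3 beats it against every remaining row (X: 7>1, Y: 8>7).
Firm B's strategy Opt4 is strictly dominated by Opt3 (X: 7>2, Y: 8>4) and is removed.
For Firm A, Y strictly dominates X on the remaining columns (Opt3: 7>5); eliminate X.
Among the remaining strategies, none is strictly dominated by another pure strategy of the same player, so the elimination stops.
Surviving strategies — Firm A: {Y}; Firm B: {Opt3}.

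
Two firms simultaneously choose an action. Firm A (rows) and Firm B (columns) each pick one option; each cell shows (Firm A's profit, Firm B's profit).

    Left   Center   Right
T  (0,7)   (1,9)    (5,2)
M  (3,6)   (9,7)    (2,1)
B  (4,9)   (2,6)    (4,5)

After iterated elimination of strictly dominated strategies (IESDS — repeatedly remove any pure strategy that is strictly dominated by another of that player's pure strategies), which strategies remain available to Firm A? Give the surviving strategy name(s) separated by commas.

M, B

Column Right is eliminated: Left beats it against every remaining row (T: 7>2, M: 6>1, B: 9>5).
Firm A's strategy T is strictly dominated by M (Left: 3>0, Center: 9>1) and is removed.
Among the remaining strategies, none is strictly dominated by another pure strategy of the same player, so the elimination stops.
Surviving strategies — Firm A: {M, B}; Firm B: {Left, Center}.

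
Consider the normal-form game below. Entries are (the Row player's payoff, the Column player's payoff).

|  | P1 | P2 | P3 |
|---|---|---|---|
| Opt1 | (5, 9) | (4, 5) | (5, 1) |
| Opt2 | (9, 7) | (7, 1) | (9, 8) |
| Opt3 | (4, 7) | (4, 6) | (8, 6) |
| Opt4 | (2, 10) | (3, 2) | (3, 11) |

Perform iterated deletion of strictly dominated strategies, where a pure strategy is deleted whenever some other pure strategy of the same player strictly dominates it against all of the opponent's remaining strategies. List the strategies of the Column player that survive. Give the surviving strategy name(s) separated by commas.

For the Row player, Opt2 strictly dominates Opt1 on the remaining columns (P1: 9>5, P2: 7>4, P3: 9>5); eliminate Opt1.
For the Row player, Opt2 strictly dominates Opt3 on the remaining columns (P1: 9>4, P2: 7>4, P3: 9>8); eliminate Opt3.
For the Row player, Opt2 strictly dominates Opt4 on the remaining columns (P1: 9>2, P2: 7>3, P3: 9>3); eliminate Opt4.
For the Column player, P3 strictly dominates P1 on the remaining rows (Opt2: 8>7); eliminate P1.
Column P2 is eliminated: P3 beats it against every remaining row (Opt2: 8>1).
Among the remaining strategies, none is strictly dominated by another pure strategy of the same player, so the elimination stops.
Surviving strategies — the Row player: {Opt2}; the Column player: {P3}.

P3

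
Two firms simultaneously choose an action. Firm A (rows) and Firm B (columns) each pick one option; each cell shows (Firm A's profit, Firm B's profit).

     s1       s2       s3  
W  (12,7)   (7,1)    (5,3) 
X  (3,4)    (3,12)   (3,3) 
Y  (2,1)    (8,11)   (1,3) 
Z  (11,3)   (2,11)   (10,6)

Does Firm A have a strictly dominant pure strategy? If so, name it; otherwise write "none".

none

W fails to dominate Y at s2 (7<8).
X fails to dominate W at s1 (3<12).
Y fails to dominate W at s1 (2<12).
Z fails to dominate W at s1 (11<12).
No single strategy dominates all the others.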